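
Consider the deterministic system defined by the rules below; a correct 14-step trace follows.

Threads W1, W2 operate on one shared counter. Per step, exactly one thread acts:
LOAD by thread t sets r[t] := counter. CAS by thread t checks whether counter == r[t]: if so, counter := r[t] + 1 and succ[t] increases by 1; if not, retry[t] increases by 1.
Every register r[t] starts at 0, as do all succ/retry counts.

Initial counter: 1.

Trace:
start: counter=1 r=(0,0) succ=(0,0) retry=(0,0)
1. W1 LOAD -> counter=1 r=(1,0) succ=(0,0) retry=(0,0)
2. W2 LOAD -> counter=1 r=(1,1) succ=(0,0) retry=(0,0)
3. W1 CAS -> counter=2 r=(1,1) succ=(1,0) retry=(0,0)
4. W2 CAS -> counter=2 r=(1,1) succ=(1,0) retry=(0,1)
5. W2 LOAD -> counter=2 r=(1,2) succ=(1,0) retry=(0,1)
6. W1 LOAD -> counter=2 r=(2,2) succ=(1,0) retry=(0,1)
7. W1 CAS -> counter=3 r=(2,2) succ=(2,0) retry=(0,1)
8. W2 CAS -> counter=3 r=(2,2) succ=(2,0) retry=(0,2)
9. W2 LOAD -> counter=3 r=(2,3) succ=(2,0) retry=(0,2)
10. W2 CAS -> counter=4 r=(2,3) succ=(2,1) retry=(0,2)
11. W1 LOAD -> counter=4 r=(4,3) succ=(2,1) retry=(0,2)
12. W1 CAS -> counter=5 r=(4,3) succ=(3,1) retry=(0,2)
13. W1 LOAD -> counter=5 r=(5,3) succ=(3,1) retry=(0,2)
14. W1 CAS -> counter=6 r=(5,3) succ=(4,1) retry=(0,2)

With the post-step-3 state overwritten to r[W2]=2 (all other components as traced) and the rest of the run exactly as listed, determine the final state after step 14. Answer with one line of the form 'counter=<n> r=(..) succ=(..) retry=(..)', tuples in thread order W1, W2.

counter=7 r=(6,4) succ=(4,2) retry=(0,1)

state after step 3 := counter=2 r=(1,2) succ=(1,0) retry=(0,0)
4. W2 CAS -> counter=3 r=(1,2) succ=(1,1) retry=(0,0)
5. W2 LOAD -> counter=3 r=(1,3) succ=(1,1) retry=(0,0)
6. W1 LOAD -> counter=3 r=(3,3) succ=(1,1) retry=(0,0)
7. W1 CAS -> counter=4 r=(3,3) succ=(2,1) retry=(0,0)
8. W2 CAS -> counter=4 r=(3,3) succ=(2,1) retry=(0,1)
9. W2 LOAD -> counter=4 r=(3,4) succ=(2,1) retry=(0,1)
10. W2 CAS -> counter=5 r=(3,4) succ=(2,2) retry=(0,1)
11. W1 LOAD -> counter=5 r=(5,4) succ=(2,2) retry=(0,1)
12. W1 CAS -> counter=6 r=(5,4) succ=(3,2) retry=(0,1)
13. W1 LOAD -> counter=6 r=(6,4) succ=(3,2) retry=(0,1)
14. W1 CAS -> counter=7 r=(6,4) succ=(4,2) retry=(0,1)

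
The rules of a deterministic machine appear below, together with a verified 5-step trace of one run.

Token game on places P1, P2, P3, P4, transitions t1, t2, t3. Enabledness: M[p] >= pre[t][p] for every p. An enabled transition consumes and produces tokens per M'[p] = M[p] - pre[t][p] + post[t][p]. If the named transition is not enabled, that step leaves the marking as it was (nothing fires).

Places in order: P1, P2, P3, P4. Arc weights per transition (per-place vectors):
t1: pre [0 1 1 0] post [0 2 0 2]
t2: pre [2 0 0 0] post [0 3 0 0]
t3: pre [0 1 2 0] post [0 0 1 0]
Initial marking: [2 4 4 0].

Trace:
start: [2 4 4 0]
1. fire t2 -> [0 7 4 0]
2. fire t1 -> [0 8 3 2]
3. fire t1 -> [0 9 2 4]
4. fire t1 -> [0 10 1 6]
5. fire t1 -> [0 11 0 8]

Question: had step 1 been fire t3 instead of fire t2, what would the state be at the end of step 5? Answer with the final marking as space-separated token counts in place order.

(re-executing from step 1 with the substitution; state before step 1: [2 4 4 0])
1. fire t3 -> [2 3 3 0]
2. fire t1 -> [2 4 2 2]
3. fire t1 -> [2 5 1 4]
4. fire t1 -> [2 6 0 6]
5. fire t1 -> [2 6 0 6]

2 6 0 6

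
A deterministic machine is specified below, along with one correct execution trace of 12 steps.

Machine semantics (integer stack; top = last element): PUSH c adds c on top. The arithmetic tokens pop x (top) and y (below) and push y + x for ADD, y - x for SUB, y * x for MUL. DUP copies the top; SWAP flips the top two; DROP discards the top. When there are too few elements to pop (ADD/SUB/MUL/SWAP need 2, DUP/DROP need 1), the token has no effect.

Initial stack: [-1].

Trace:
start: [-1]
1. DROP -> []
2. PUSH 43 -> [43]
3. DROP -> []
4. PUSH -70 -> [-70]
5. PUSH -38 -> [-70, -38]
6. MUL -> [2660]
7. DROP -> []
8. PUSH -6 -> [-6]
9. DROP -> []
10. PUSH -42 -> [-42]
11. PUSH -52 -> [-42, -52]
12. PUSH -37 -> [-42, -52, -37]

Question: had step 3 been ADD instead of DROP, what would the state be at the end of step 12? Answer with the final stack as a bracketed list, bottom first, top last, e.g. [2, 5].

[43, -42, -52, -37]

(re-executing from step 3 with the substitution; state before step 3: [43])
3. ADD -> [43]
4. PUSH -70 -> [43, -70]
5. PUSH -38 -> [43, -70, -38]
6. MUL -> [43, 2660]
7. DROP -> [43]
8. PUSH -6 -> [43, -6]
9. DROP -> [43]
10. PUSH -42 -> [43, -42]
11. PUSH -52 -> [43, -42, -52]
12. PUSH -37 -> [43, -42, -52, -37]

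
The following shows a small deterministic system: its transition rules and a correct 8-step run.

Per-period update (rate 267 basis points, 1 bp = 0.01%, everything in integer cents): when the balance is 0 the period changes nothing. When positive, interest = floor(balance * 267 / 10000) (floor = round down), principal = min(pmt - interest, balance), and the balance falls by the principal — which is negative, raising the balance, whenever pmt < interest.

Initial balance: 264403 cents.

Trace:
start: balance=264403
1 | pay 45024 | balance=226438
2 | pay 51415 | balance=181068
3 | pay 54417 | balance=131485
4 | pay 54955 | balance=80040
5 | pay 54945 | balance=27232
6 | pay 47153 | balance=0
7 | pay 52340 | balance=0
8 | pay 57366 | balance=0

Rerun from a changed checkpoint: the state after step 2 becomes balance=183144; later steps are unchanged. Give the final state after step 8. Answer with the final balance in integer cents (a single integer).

0

state after step 2 := balance=183144
3 | pay 54417 | balance=133616
4 | pay 54955 | balance=82228
5 | pay 54945 | balance=29478
6 | pay 47153 | balance=0
7 | pay 52340 | balance=0
8 | pay 57366 | balance=0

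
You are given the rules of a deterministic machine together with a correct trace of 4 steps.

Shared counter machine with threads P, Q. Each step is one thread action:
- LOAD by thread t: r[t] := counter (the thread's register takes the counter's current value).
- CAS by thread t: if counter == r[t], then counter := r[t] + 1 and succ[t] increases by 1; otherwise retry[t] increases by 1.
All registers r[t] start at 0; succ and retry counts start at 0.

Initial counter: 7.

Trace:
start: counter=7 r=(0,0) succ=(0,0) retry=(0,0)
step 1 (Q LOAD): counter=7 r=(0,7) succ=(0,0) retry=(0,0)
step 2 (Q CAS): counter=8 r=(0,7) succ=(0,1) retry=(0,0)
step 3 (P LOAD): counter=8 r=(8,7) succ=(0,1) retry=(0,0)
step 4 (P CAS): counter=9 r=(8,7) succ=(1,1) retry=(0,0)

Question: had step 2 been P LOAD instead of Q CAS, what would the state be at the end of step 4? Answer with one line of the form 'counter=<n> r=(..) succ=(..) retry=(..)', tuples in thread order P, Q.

counter=8 r=(7,7) succ=(1,0) retry=(0,0)

(re-executing from step 2 with the substitution; state before step 2: counter=7 r=(0,7) succ=(0,0) retry=(0,0))
step 2 (P LOAD): counter=7 r=(7,7) succ=(0,0) retry=(0,0)
step 3 (P LOAD): counter=7 r=(7,7) succ=(0,0) retry=(0,0)
step 4 (P CAS): counter=8 r=(7,7) succ=(1,0) retry=(0,0)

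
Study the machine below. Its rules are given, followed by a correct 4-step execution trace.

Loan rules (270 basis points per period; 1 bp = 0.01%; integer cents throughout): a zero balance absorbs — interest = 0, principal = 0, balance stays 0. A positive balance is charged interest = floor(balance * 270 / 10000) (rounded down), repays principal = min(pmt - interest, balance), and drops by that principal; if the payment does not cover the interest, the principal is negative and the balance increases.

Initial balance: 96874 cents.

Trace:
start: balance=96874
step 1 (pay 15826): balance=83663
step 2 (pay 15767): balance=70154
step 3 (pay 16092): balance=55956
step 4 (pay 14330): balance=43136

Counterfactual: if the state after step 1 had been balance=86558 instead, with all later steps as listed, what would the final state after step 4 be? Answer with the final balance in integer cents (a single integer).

state after step 1 := balance=86558
step 2 (pay 15767): balance=73128
step 3 (pay 16092): balance=59010
step 4 (pay 14330): balance=46273

46273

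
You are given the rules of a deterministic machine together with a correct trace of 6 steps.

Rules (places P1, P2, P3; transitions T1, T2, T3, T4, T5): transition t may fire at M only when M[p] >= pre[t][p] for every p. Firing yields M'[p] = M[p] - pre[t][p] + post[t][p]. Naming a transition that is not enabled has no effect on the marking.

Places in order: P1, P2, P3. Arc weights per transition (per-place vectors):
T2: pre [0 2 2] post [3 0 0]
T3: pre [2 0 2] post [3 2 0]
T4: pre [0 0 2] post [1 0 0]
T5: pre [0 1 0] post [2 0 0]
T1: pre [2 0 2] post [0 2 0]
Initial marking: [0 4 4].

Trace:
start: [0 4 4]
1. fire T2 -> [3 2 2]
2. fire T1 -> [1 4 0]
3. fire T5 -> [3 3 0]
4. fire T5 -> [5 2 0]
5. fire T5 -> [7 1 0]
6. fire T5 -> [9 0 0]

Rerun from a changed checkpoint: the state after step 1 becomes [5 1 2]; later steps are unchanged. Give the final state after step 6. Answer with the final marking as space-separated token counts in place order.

9 0 0

state after step 1 := [5 1 2]
2. fire T1 -> [3 3 0]
3. fire T5 -> [5 2 0]
4. fire T5 -> [7 1 0]
5. fire T5 -> [9 0 0]
6. fire T5 -> [9 0 0]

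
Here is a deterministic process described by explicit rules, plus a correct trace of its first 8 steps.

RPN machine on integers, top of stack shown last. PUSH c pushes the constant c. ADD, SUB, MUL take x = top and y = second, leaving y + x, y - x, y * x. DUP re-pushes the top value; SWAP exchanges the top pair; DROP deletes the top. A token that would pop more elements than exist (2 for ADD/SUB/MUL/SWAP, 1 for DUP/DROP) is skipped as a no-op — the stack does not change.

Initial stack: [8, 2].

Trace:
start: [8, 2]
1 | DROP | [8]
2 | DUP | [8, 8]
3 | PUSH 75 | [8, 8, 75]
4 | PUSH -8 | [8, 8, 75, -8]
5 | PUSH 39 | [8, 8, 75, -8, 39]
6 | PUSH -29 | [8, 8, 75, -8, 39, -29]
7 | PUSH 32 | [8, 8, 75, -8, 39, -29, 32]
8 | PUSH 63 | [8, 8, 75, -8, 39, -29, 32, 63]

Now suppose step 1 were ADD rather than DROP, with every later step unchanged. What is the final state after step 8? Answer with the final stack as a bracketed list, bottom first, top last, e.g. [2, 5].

(re-executing from step 1 with the substitution; state before step 1: [8, 2])
1 | ADD | [10]
2 | DUP | [10, 10]
3 | PUSH 75 | [10, 10, 75]
4 | PUSH -8 | [10, 10, 75, -8]
5 | PUSH 39 | [10, 10, 75, -8, 39]
6 | PUSH -29 | [10, 10, 75, -8, 39, -29]
7 | PUSH 32 | [10, 10, 75, -8, 39, -29, 32]
8 | PUSH 63 | [10, 10, 75, -8, 39, -29, 32, 63]

[10, 10, 75, -8, 39, -29, 32, 63]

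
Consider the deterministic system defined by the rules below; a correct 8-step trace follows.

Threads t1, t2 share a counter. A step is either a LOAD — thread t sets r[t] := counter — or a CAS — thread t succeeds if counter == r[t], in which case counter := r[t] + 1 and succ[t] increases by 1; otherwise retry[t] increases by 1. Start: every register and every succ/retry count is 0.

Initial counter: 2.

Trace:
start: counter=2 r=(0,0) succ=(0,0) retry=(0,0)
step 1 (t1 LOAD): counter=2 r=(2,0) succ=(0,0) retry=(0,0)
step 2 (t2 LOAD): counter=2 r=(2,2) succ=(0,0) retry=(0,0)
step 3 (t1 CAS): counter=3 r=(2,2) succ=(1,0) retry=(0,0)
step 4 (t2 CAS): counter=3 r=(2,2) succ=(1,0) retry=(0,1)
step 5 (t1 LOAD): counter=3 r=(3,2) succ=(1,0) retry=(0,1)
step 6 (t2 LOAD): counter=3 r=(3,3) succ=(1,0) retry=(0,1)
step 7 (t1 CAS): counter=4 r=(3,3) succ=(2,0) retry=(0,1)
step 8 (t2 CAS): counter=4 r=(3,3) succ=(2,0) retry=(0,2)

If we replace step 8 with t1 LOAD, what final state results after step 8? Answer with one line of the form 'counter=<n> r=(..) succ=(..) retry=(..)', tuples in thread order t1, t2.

counter=4 r=(4,3) succ=(2,0) retry=(0,1)

(re-executing from step 8 with the substitution; state before step 8: counter=4 r=(3,3) succ=(2,0) retry=(0,1))
step 8 (t1 LOAD): counter=4 r=(4,3) succ=(2,0) retry=(0,1)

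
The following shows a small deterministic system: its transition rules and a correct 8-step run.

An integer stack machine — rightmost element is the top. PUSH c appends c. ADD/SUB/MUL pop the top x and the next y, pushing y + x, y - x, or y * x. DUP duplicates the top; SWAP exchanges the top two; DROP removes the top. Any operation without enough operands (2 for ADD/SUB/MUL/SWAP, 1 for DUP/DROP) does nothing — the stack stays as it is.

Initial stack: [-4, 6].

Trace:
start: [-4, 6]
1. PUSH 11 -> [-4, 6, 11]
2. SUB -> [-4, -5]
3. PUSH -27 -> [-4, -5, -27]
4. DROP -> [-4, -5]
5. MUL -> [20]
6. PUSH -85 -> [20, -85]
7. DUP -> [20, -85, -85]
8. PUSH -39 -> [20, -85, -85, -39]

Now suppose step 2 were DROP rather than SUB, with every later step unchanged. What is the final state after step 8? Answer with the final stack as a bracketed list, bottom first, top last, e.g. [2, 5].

(re-executing from step 2 with the substitution; state before step 2: [-4, 6, 11])
2. DROP -> [-4, 6]
3. PUSH -27 -> [-4, 6, -27]
4. DROP -> [-4, 6]
5. MUL -> [-24]
6. PUSH -85 -> [-24, -85]
7. DUP -> [-24, -85, -85]
8. PUSH -39 -> [-24, -85, -85, -39]

[-24, -85, -85, -39]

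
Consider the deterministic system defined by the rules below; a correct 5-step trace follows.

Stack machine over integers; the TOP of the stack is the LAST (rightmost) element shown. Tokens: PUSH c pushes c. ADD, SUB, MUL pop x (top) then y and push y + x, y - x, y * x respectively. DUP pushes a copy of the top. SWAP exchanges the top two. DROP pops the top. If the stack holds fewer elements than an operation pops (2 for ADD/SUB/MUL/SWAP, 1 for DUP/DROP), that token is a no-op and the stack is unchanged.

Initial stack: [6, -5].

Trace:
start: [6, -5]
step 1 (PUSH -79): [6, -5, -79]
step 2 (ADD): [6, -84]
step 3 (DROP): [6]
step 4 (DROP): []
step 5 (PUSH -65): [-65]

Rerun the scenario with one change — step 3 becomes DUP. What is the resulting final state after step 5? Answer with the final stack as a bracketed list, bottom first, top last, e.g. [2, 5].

(re-executing from step 3 with the substitution; state before step 3: [6, -84])
step 3 (DUP): [6, -84, -84]
step 4 (DROP): [6, -84]
step 5 (PUSH -65): [6, -84, -65]

[6, -84, -65]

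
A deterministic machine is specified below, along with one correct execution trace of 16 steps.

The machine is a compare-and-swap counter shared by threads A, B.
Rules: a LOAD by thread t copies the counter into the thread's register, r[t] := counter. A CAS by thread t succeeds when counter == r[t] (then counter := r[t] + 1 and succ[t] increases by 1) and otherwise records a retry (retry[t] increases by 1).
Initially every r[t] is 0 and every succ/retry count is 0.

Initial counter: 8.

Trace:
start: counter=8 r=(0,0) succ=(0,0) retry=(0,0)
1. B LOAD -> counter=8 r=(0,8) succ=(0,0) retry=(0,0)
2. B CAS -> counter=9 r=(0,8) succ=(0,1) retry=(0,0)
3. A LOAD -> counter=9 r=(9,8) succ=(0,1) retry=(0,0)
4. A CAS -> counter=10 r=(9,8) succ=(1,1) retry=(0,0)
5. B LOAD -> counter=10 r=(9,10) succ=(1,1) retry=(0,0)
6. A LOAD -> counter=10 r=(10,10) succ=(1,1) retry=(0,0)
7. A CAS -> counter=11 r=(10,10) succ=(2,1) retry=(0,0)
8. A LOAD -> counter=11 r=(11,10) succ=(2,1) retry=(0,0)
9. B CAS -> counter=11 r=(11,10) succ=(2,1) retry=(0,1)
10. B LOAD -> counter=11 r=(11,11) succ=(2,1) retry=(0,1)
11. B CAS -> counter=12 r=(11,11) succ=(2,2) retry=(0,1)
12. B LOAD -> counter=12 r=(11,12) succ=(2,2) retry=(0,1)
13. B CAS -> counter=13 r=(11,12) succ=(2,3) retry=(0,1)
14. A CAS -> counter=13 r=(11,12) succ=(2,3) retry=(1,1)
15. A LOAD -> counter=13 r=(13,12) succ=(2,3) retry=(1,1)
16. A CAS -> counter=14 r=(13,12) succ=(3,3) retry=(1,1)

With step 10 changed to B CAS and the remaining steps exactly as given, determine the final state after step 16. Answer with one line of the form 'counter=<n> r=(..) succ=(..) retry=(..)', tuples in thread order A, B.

(re-executing from step 10 with the substitution; state before step 10: counter=11 r=(11,10) succ=(2,1) retry=(0,1))
10. B CAS -> counter=11 r=(11,10) succ=(2,1) retry=(0,2)
11. B CAS -> counter=11 r=(11,10) succ=(2,1) retry=(0,3)
12. B LOAD -> counter=11 r=(11,11) succ=(2,1) retry=(0,3)
13. B CAS -> counter=12 r=(11,11) succ=(2,2) retry=(0,3)
14. A CAS -> counter=12 r=(11,11) succ=(2,2) retry=(1,3)
15. A LOAD -> counter=12 r=(12,11) succ=(2,2) retry=(1,3)
16. A CAS -> counter=13 r=(12,11) succ=(3,2) retry=(1,3)

counter=13 r=(12,11) succ=(3,2) retry=(1,3)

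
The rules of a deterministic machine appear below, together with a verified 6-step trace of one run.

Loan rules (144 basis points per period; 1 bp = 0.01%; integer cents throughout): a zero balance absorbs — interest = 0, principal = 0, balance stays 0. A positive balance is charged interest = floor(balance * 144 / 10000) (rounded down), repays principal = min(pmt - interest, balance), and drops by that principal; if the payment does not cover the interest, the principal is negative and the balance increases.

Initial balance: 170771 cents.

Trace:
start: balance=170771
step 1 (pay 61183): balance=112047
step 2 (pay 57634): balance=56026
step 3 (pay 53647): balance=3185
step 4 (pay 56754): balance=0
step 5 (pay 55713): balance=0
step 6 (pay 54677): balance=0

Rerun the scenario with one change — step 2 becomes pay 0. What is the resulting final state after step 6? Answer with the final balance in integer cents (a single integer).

0

(re-executing from step 2 with the substitution; state before step 2: balance=112047)
step 2 (pay 0): balance=113660
step 3 (pay 53647): balance=61649
step 4 (pay 56754): balance=5782
step 5 (pay 55713): balance=0
step 6 (pay 54677): balance=0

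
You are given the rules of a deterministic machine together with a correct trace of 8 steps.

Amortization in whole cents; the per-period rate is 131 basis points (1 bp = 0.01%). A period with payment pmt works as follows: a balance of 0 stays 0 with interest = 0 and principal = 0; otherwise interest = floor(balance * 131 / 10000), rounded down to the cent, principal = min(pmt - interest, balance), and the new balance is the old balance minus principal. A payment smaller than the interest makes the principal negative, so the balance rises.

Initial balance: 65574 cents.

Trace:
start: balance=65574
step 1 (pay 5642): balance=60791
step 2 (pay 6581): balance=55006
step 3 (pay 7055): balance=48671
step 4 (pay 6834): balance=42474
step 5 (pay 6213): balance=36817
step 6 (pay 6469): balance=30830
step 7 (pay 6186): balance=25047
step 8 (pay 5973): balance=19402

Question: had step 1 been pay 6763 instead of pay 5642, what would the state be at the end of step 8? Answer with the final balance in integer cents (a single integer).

18174

(re-executing from step 1 with the substitution; state before step 1: balance=65574)
step 1 (pay 6763): balance=59670
step 2 (pay 6581): balance=53870
step 3 (pay 7055): balance=47520
step 4 (pay 6834): balance=41308
step 5 (pay 6213): balance=35636
step 6 (pay 6469): balance=29633
step 7 (pay 6186): balance=23835
step 8 (pay 5973): balance=18174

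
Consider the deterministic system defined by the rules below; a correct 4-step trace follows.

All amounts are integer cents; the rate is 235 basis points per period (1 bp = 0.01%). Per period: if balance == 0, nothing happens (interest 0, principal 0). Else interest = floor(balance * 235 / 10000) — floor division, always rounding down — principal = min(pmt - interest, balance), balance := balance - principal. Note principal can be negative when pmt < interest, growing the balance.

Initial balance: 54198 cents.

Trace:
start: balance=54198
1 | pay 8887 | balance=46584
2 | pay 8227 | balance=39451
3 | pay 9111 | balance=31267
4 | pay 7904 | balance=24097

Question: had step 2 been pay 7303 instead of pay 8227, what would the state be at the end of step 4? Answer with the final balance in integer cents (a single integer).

25064

(re-executing from step 2 with the substitution; state before step 2: balance=46584)
2 | pay 7303 | balance=40375
3 | pay 9111 | balance=32212
4 | pay 7904 | balance=25064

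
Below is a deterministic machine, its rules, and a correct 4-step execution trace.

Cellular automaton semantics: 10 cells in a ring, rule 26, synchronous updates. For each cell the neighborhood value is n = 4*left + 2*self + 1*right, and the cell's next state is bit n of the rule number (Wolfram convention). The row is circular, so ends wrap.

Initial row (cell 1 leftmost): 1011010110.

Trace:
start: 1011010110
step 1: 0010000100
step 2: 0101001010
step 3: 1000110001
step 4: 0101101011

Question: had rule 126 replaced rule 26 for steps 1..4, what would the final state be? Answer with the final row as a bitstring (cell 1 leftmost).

0000000000

(re-executing steps 1..4 under rule 126; state before step 1: 1011010110)
step 1: 1111111111
step 2: 0000000000
step 3: 0000000000
step 4: 0000000000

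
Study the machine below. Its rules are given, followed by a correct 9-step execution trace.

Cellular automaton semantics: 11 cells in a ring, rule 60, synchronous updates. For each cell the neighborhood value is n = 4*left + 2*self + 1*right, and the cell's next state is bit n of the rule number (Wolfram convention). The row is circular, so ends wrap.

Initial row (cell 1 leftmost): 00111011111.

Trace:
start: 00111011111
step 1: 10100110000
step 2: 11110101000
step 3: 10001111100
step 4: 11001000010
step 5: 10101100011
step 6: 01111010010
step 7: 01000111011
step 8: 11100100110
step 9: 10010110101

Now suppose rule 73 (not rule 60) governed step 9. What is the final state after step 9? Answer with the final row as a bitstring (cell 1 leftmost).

10100000110

(re-executing step 9 under rule 73; state before step 9: 11100100110)
step 9: 10100000110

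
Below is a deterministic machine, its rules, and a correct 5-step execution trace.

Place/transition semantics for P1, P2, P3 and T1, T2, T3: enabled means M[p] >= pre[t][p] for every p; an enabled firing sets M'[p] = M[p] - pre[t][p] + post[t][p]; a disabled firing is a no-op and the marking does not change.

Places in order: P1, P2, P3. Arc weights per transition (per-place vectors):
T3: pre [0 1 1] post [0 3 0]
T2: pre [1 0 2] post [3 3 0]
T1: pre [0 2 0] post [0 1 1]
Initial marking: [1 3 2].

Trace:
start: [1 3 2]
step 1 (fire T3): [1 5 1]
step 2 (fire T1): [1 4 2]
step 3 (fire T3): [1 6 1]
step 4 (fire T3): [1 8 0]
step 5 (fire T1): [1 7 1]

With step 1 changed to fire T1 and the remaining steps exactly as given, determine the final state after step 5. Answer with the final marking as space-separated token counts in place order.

1 4 3

(re-executing from step 1 with the substitution; state before step 1: [1 3 2])
step 1 (fire T1): [1 2 3]
step 2 (fire T1): [1 1 4]
step 3 (fire T3): [1 3 3]
step 4 (fire T3): [1 5 2]
step 5 (fire T1): [1 4 3]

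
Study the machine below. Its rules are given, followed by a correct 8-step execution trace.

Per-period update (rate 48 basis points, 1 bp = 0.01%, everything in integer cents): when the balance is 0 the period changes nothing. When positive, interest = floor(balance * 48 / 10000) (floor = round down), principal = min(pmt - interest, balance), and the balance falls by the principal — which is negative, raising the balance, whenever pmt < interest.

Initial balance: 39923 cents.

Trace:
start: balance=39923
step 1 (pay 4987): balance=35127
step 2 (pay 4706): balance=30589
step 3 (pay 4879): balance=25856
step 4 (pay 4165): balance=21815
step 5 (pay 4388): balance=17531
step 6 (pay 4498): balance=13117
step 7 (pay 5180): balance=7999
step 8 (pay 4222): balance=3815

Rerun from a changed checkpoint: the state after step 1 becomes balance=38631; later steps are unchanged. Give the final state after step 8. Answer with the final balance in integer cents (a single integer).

7439

state after step 1 := balance=38631
step 2 (pay 4706): balance=34110
step 3 (pay 4879): balance=29394
step 4 (pay 4165): balance=25370
step 5 (pay 4388): balance=21103
step 6 (pay 4498): balance=16706
step 7 (pay 5180): balance=11606
step 8 (pay 4222): balance=7439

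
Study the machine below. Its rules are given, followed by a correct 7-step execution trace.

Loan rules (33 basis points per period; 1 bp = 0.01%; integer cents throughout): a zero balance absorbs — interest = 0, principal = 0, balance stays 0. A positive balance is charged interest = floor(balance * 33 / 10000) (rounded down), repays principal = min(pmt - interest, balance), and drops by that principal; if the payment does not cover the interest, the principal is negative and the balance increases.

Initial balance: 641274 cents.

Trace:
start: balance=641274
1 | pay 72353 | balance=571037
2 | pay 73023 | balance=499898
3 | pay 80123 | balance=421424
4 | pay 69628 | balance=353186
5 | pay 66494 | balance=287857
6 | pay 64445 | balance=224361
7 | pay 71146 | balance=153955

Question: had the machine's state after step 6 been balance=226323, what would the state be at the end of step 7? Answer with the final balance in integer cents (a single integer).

155923

state after step 6 := balance=226323
7 | pay 71146 | balance=155923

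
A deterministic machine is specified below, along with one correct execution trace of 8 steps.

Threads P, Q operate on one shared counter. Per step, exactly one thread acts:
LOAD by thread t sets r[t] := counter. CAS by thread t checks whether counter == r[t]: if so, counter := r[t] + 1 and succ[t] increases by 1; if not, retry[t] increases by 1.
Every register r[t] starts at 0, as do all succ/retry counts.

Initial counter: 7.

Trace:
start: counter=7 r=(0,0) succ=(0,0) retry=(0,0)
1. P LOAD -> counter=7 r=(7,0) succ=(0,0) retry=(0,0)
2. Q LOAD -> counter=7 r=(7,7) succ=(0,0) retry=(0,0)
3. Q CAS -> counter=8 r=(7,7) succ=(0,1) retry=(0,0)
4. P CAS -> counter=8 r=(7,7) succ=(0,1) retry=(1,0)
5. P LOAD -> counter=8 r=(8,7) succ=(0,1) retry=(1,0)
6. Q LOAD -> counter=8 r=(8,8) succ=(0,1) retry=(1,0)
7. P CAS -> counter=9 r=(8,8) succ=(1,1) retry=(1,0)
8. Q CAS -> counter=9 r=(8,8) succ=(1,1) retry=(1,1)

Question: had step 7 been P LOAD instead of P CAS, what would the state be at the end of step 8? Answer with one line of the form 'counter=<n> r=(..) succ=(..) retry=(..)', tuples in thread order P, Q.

(re-executing from step 7 with the substitution; state before step 7: counter=8 r=(8,8) succ=(0,1) retry=(1,0))
7. P LOAD -> counter=8 r=(8,8) succ=(0,1) retry=(1,0)
8. Q CAS -> counter=9 r=(8,8) succ=(0,2) retry=(1,0)

counter=9 r=(8,8) succ=(0,2) retry=(1,0)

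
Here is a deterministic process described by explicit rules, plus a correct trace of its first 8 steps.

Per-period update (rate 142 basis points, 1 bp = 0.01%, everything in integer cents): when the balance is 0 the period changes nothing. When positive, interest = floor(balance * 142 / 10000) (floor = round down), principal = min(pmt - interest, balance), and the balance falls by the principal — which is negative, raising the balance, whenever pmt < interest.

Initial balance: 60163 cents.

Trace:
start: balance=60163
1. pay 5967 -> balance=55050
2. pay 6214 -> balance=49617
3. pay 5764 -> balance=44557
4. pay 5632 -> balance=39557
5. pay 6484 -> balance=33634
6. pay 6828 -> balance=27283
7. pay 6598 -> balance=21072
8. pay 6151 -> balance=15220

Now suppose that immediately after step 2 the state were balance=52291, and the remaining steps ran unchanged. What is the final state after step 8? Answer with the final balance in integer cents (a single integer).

18130

state after step 2 := balance=52291
3. pay 5764 -> balance=47269
4. pay 5632 -> balance=42308
5. pay 6484 -> balance=36424
6. pay 6828 -> balance=30113
7. pay 6598 -> balance=23942
8. pay 6151 -> balance=18130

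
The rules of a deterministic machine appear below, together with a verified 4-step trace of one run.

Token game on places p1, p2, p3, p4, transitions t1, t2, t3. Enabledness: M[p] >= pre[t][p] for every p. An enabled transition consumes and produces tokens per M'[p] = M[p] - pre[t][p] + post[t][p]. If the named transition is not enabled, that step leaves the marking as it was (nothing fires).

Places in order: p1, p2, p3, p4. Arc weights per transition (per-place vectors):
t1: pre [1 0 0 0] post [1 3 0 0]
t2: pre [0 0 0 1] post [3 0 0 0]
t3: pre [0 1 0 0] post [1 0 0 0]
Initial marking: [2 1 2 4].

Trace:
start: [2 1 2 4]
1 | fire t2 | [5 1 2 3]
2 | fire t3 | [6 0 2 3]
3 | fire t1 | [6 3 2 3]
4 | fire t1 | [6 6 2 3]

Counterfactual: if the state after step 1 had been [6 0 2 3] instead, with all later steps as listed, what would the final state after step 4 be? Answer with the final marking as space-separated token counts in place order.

6 6 2 3

state after step 1 := [6 0 2 3]
2 | fire t3 | [6 0 2 3]
3 | fire t1 | [6 3 2 3]
4 | fire t1 | [6 6 2 3]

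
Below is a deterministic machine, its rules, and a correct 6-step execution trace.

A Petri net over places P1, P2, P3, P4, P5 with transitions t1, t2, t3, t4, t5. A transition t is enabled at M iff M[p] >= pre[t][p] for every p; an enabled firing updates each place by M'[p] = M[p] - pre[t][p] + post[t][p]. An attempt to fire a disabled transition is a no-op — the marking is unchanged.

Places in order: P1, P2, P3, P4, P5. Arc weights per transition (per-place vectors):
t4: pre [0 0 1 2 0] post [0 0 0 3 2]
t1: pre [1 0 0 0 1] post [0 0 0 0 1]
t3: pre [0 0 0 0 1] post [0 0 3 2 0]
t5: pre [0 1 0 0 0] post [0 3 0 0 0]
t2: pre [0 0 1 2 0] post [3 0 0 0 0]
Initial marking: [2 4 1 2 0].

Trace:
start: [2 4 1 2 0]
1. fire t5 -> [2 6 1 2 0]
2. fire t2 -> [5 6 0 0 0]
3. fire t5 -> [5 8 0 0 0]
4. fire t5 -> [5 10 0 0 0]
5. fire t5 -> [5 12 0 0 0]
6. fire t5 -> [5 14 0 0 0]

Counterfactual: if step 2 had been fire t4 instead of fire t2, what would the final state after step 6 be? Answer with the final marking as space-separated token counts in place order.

2 14 0 3 2

(re-executing from step 2 with the substitution; state before step 2: [2 6 1 2 0])
2. fire t4 -> [2 6 0 3 2]
3. fire t5 -> [2 8 0 3 2]
4. fire t5 -> [2 10 0 3 2]
5. fire t5 -> [2 12 0 3 2]
6. fire t5 -> [2 14 0 3 2]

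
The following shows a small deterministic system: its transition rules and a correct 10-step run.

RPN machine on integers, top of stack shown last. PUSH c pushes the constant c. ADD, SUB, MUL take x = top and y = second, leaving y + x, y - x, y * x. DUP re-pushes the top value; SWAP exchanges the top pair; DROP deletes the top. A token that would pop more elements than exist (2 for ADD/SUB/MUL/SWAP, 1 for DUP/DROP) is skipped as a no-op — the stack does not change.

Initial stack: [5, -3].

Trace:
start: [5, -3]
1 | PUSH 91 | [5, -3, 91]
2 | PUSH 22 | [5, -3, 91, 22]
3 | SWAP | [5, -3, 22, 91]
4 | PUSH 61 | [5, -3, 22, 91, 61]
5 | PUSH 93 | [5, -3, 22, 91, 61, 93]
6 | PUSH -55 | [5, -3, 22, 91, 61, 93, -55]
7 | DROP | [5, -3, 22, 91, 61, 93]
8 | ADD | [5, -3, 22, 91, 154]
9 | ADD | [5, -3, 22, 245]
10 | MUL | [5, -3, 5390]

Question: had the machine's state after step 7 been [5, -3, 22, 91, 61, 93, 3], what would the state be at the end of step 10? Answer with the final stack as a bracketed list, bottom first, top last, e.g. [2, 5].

state after step 7 := [5, -3, 22, 91, 61, 93, 3]
8 | ADD | [5, -3, 22, 91, 61, 96]
9 | ADD | [5, -3, 22, 91, 157]
10 | MUL | [5, -3, 22, 14287]

[5, -3, 22, 14287]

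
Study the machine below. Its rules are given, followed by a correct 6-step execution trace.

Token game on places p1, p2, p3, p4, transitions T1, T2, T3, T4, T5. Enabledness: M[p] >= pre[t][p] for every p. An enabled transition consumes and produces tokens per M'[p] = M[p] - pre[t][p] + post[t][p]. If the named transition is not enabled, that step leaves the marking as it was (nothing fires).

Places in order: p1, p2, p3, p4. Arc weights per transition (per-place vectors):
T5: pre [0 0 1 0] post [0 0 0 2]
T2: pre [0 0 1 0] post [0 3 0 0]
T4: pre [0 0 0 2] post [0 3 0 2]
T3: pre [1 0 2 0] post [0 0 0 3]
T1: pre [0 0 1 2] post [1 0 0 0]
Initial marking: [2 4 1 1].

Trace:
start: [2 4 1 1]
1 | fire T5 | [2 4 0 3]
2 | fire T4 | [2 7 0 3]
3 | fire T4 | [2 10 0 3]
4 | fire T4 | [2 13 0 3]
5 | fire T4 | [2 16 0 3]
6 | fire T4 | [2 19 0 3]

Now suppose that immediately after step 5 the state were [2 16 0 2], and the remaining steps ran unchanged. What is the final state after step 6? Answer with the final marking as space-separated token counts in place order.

2 19 0 2

state after step 5 := [2 16 0 2]
6 | fire T4 | [2 19 0 2]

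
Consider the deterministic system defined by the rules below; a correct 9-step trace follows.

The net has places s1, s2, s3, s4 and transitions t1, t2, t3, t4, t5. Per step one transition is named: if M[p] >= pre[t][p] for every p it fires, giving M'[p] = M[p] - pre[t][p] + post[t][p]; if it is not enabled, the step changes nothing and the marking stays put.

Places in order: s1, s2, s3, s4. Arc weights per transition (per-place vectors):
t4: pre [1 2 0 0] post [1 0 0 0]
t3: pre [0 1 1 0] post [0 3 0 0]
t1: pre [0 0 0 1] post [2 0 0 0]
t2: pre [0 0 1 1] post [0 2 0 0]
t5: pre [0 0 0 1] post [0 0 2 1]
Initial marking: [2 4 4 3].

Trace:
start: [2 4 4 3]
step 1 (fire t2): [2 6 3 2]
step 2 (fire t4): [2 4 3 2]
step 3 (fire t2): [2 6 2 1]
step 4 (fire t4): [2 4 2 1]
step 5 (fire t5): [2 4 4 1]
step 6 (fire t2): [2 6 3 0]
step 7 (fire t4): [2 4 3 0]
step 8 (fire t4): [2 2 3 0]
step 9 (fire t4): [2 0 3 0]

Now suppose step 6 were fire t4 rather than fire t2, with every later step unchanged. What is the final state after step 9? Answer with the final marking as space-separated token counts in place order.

(re-executing from step 6 with the substitution; state before step 6: [2 4 4 1])
step 6 (fire t4): [2 2 4 1]
step 7 (fire t4): [2 0 4 1]
step 8 (fire t4): [2 0 4 1]
step 9 (fire t4): [2 0 4 1]

2 0 4 1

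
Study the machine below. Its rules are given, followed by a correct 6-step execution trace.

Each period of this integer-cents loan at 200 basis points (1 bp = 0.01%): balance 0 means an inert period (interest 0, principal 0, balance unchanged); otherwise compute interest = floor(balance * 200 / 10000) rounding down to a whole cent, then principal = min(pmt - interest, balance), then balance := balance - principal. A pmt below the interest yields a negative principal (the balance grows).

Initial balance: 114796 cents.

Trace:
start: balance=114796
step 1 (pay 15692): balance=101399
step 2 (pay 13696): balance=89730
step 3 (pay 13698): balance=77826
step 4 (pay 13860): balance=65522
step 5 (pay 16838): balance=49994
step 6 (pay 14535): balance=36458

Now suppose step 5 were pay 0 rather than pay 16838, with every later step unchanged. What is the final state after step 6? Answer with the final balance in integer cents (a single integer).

53633

(re-executing from step 5 with the substitution; state before step 5: balance=65522)
step 5 (pay 0): balance=66832
step 6 (pay 14535): balance=53633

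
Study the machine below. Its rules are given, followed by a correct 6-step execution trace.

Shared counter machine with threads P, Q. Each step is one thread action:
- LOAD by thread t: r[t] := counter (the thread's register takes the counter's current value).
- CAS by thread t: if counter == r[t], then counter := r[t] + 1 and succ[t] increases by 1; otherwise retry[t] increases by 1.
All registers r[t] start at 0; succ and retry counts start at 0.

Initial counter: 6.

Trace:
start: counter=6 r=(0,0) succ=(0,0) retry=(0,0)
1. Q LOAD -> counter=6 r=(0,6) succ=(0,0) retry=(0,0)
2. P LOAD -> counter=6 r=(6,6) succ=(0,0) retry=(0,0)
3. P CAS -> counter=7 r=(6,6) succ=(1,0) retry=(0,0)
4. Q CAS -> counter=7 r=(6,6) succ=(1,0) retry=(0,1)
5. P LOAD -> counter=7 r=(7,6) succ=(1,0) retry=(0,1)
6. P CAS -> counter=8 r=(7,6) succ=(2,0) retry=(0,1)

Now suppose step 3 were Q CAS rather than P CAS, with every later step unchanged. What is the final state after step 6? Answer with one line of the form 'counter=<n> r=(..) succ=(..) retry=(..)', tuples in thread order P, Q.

(re-executing from step 3 with the substitution; state before step 3: counter=6 r=(6,6) succ=(0,0) retry=(0,0))
3. Q CAS -> counter=7 r=(6,6) succ=(0,1) retry=(0,0)
4. Q CAS -> counter=7 r=(6,6) succ=(0,1) retry=(0,1)
5. P LOAD -> counter=7 r=(7,6) succ=(0,1) retry=(0,1)
6. P CAS -> counter=8 r=(7,6) succ=(1,1) retry=(0,1)

counter=8 r=(7,6) succ=(1,1) retry=(0,1)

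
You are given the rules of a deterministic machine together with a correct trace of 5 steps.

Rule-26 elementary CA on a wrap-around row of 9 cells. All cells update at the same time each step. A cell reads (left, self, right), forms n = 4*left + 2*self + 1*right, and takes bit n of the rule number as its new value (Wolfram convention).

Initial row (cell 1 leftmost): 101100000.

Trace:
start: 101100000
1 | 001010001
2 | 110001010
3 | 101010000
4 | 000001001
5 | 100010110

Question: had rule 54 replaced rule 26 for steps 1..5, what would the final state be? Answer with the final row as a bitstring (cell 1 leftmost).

(re-executing steps 1..5 under rule 54; state before step 1: 101100000)
1 | 110010001
2 | 001111010
3 | 010000111
4 | 111001000
5 | 000111101

000111101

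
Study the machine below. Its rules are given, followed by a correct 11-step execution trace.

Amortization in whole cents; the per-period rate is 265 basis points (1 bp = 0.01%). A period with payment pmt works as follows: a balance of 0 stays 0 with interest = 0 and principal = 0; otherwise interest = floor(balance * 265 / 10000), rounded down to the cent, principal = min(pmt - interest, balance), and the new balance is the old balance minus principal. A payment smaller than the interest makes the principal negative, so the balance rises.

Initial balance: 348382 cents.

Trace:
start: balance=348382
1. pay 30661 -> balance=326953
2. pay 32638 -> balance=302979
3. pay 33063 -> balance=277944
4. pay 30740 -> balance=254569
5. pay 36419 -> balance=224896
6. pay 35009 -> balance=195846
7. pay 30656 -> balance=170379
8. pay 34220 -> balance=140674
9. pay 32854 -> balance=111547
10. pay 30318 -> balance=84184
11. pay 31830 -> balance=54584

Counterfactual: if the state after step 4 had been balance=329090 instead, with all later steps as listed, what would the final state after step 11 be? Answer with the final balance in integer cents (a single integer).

state after step 4 := balance=329090
5. pay 36419 -> balance=301391
6. pay 35009 -> balance=274368
7. pay 30656 -> balance=250982
8. pay 34220 -> balance=223413
9. pay 32854 -> balance=196479
10. pay 30318 -> balance=171367
11. pay 31830 -> balance=144078

144078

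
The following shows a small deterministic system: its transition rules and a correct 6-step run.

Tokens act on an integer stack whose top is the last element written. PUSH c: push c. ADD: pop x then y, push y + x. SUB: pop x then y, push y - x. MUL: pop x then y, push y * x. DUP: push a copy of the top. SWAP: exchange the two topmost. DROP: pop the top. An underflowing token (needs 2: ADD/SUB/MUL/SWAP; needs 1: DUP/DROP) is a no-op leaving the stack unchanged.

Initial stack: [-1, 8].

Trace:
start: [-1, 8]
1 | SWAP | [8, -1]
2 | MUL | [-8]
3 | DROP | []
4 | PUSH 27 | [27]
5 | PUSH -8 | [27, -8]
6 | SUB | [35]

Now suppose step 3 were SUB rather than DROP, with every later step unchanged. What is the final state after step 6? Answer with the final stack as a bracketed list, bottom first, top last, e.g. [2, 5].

(re-executing from step 3 with the substitution; state before step 3: [-8])
3 | SUB | [-8]
4 | PUSH 27 | [-8, 27]
5 | PUSH -8 | [-8, 27, -8]
6 | SUB | [-8, 35]

[-8, 35]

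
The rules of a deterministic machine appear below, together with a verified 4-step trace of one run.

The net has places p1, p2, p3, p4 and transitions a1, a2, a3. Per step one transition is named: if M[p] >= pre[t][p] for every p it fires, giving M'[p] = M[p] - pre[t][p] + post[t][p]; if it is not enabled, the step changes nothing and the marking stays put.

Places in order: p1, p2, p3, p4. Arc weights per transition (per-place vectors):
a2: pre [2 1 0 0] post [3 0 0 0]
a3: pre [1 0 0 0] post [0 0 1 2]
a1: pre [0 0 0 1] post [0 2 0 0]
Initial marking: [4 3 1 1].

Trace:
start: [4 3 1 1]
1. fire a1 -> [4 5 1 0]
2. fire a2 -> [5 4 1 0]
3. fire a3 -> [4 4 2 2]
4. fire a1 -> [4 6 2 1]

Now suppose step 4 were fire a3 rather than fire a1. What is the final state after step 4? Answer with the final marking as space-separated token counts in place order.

3 4 3 4

(re-executing from step 4 with the substitution; state before step 4: [4 4 2 2])
4. fire a3 -> [3 4 3 4]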